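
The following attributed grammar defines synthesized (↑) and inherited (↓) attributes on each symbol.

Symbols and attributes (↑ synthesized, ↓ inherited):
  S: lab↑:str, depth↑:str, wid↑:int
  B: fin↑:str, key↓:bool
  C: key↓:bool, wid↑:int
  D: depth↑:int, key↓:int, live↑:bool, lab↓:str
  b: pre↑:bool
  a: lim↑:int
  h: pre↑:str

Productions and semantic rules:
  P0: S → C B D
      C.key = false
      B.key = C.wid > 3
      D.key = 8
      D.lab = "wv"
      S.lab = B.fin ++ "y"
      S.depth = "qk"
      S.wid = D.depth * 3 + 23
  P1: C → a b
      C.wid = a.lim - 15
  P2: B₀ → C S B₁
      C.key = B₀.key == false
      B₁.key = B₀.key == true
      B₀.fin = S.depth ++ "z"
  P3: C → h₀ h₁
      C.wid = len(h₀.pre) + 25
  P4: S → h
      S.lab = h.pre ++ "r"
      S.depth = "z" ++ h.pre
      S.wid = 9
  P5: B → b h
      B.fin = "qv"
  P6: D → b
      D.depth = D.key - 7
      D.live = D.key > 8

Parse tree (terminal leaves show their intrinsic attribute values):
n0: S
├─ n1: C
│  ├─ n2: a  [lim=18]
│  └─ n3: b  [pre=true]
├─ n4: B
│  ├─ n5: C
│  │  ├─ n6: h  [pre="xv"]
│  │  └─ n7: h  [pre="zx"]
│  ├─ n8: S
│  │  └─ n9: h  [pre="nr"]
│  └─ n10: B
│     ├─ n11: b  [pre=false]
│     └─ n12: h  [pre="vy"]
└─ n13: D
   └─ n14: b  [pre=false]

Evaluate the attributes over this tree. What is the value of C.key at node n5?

1. n1.key = false  [false]
2. n2.lim = 18  [terminal]
3. n3.pre = true  [terminal]
4. n1.wid = 3  [a.lim - 15]
5. n4.key = false  [C.wid > 3]
6. n5.key = true  [B₀.key == false]
7. n6.pre = "xv"  [terminal]
8. n7.pre = "zx"  [terminal]
9. n5.wid = 27  [len(h₀.pre) + 25]
10. n9.pre = "nr"  [terminal]
11. n8.lab = "nrr"  [h.pre ++ "r"]
12. n8.depth = "znr"  ["z" ++ h.pre]
13. n8.wid = 9  [9]
14. n10.key = false  [B₀.key == true]
15. n11.pre = false  [terminal]
16. n12.pre = "vy"  [terminal]
17. n10.fin = "qv"  ["qv"]
18. n4.fin = "znrz"  [S.depth ++ "z"]
19. n13.key = 8  [8]
20. n13.lab = "wv"  ["wv"]
21. n14.pre = false  [terminal]
22. n13.depth = 1  [D.key - 7]
23. n13.live = false  [D.key > 8]
24. n0.lab = "znrzy"  [B.fin ++ "y"]
25. n0.depth = "qk"  ["qk"]
26. n0.wid = 26  [D.depth * 3 + 23]

true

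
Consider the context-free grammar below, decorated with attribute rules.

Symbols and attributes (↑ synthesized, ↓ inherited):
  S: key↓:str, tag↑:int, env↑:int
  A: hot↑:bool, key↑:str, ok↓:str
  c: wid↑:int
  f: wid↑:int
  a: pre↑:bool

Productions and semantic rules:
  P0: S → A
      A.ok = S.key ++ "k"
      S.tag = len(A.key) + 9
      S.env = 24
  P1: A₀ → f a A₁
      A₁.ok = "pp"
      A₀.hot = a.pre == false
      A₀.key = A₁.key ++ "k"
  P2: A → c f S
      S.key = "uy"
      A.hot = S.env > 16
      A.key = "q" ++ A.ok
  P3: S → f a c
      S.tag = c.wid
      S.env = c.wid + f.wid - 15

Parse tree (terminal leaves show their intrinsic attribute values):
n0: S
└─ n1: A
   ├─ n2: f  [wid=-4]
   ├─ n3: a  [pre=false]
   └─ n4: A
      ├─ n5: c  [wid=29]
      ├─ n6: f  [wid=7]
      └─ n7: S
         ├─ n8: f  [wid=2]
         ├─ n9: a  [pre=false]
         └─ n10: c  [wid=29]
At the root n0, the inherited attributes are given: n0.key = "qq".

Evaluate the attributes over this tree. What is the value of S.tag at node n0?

1. n0.key = "qq"  [given at root]
2. n1.ok = "qqk"  [S.key ++ "k"]
3. n2.wid = -4  [terminal]
4. n3.pre = false  [terminal]
5. n4.ok = "pp"  ["pp"]
6. n5.wid = 29  [terminal]
7. n6.wid = 7  [terminal]
8. n7.key = "uy"  ["uy"]
9. n8.wid = 2  [terminal]
10. n9.pre = false  [terminal]
11. n10.wid = 29  [terminal]
12. n7.tag = 29  [c.wid]
13. n7.env = 16  [c.wid + f.wid - 15]
14. n4.hot = false  [S.env > 16]
15. n4.key = "qpp"  ["q" ++ A.ok]
16. n1.hot = true  [a.pre == false]
17. n1.key = "qppk"  [A₁.key ++ "k"]
18. n0.tag = 13  [len(A.key) + 9]
19. n0.env = 24  [24]

13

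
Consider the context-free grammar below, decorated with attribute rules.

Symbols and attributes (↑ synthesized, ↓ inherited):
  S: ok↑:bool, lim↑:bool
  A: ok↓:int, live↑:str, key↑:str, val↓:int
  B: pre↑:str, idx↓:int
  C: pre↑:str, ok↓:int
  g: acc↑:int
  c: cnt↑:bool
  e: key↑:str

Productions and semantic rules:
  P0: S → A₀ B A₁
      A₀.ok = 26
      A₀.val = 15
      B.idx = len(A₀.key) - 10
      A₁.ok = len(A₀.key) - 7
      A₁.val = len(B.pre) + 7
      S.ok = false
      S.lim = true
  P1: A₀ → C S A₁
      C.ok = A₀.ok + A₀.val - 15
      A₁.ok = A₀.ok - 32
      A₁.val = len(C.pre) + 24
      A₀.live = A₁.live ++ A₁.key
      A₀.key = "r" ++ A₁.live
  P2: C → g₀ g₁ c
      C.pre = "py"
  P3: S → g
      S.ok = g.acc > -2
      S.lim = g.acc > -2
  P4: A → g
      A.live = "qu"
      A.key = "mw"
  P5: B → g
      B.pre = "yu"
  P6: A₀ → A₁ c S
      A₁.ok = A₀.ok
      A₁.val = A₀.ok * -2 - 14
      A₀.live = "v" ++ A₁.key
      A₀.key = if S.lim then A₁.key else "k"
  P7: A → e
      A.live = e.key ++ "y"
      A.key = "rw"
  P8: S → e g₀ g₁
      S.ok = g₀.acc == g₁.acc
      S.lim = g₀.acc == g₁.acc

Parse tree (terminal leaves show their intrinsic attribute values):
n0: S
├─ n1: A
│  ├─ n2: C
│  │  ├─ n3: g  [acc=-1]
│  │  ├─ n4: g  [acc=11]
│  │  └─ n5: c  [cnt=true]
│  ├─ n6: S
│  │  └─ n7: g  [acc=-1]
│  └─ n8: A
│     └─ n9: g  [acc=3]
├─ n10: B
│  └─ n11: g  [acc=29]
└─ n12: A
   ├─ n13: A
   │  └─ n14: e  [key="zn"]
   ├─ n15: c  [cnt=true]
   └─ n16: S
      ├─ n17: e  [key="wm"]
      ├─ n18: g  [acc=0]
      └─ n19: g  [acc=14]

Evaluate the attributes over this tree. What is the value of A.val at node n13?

-6

1. n1.ok = 26  [26]
2. n1.val = 15  [15]
3. n2.ok = 26  [A₀.ok + A₀.val - 15]
4. n3.acc = -1  [terminal]
5. n4.acc = 11  [terminal]
6. n5.cnt = true  [terminal]
7. n2.pre = "py"  ["py"]
8. n7.acc = -1  [terminal]
9. n6.ok = true  [g.acc > -2]
10. n6.lim = true  [g.acc > -2]
11. n8.ok = -6  [A₀.ok - 32]
12. n8.val = 26  [len(C.pre) + 24]
13. n9.acc = 3  [terminal]
14. n8.live = "qu"  ["qu"]
15. n8.key = "mw"  ["mw"]
16. n1.live = "qumw"  [A₁.live ++ A₁.key]
17. n1.key = "rqu"  ["r" ++ A₁.live]
18. n10.idx = -7  [len(A₀.key) - 10]
19. n11.acc = 29  [terminal]
20. n10.pre = "yu"  ["yu"]
21. n12.ok = -4  [len(A₀.key) - 7]
22. n12.val = 9  [len(B.pre) + 7]
23. n13.ok = -4  [A₀.ok]
24. n13.val = -6  [A₀.ok * -2 - 14]
25. n14.key = "zn"  [terminal]
26. n13.live = "zny"  [e.key ++ "y"]
27. n13.key = "rw"  ["rw"]
28. n15.cnt = true  [terminal]
29. n17.key = "wm"  [terminal]
30. n18.acc = 0  [terminal]
31. n19.acc = 14  [terminal]
32. n16.ok = false  [g₀.acc == g₁.acc]
33. n16.lim = false  [g₀.acc == g₁.acc]
34. n12.live = "vrw"  ["v" ++ A₁.key]
35. n12.key = "k"  [if S.lim then A₁.key else "k"]
36. n0.ok = false  [false]
37. n0.lim = true  [true]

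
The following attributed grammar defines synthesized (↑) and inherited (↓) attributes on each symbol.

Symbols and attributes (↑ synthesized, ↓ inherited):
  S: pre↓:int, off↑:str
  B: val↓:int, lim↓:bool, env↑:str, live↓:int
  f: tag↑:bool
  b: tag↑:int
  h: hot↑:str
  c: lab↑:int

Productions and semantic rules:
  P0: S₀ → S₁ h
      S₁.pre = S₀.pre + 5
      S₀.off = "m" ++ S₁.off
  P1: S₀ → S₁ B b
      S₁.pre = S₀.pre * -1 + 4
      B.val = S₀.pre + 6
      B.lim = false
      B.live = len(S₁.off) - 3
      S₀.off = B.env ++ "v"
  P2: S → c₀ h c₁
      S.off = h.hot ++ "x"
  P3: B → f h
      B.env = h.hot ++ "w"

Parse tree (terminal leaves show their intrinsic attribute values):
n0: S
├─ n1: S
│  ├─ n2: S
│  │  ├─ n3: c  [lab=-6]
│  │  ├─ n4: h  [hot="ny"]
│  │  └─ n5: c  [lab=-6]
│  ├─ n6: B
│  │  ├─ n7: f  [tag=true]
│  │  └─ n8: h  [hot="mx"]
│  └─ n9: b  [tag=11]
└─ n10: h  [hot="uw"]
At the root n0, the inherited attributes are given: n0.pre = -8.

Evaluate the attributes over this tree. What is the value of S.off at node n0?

"mmxwv"

1. n0.pre = -8  [given at root]
2. n1.pre = -3  [S₀.pre + 5]
3. n2.pre = 7  [S₀.pre * -1 + 4]
4. n3.lab = -6  [terminal]
5. n4.hot = "ny"  [terminal]
6. n5.lab = -6  [terminal]
7. n2.off = "nyx"  [h.hot ++ "x"]
8. n6.val = 3  [S₀.pre + 6]
9. n6.lim = false  [false]
10. n6.live = 0  [len(S₁.off) - 3]
11. n7.tag = true  [terminal]
12. n8.hot = "mx"  [terminal]
13. n6.env = "mxw"  [h.hot ++ "w"]
14. n9.tag = 11  [terminal]
15. n1.off = "mxwv"  [B.env ++ "v"]
16. n10.hot = "uw"  [terminal]
17. n0.off = "mmxwv"  ["m" ++ S₁.off]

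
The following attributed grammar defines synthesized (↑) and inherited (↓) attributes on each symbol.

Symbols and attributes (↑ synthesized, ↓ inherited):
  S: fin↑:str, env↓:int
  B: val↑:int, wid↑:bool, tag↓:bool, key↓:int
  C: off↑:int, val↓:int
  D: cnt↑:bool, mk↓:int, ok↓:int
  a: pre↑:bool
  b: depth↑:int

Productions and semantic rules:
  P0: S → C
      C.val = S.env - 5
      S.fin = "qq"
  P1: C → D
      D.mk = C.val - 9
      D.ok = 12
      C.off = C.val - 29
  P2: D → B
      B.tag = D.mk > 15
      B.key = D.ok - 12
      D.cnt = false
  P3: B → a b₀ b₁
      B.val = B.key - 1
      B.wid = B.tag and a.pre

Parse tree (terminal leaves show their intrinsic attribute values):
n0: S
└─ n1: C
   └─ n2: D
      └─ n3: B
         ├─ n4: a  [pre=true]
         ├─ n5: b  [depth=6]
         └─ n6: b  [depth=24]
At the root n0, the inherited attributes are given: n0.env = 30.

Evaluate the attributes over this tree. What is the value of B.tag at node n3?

1. n0.env = 30  [given at root]
2. n1.val = 25  [S.env - 5]
3. n2.mk = 16  [C.val - 9]
4. n2.ok = 12  [12]
5. n3.tag = true  [D.mk > 15]
6. n3.key = 0  [D.ok - 12]
7. n4.pre = true  [terminal]
8. n5.depth = 6  [terminal]
9. n6.depth = 24  [terminal]
10. n3.val = -1  [B.key - 1]
11. n3.wid = true  [B.tag and a.pre]
12. n2.cnt = false  [false]
13. n1.off = -4  [C.val - 29]
14. n0.fin = "qq"  ["qq"]

true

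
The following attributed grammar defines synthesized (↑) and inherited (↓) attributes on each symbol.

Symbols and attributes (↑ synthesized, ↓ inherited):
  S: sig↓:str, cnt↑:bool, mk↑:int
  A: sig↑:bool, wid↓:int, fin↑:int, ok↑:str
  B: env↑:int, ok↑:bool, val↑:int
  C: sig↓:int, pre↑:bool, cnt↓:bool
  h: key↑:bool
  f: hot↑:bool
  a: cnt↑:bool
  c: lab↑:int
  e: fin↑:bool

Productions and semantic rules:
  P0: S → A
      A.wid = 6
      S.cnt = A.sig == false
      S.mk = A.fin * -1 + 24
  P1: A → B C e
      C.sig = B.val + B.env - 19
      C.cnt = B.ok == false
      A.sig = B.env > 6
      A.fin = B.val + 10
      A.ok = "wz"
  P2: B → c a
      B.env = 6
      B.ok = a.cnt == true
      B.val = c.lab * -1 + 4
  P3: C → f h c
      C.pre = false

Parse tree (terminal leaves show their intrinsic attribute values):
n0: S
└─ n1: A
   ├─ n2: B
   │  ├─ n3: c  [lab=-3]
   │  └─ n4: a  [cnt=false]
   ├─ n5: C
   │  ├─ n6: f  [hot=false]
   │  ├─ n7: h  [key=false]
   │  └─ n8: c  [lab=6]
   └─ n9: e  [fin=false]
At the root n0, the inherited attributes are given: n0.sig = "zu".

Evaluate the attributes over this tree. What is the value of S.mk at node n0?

7

1. n0.sig = "zu"  [given at root]
2. n1.wid = 6  [6]
3. n3.lab = -3  [terminal]
4. n4.cnt = false  [terminal]
5. n2.env = 6  [6]
6. n2.ok = false  [a.cnt == true]
7. n2.val = 7  [c.lab * -1 + 4]
8. n5.sig = -6  [B.val + B.env - 19]
9. n5.cnt = true  [B.ok == false]
10. n6.hot = false  [terminal]
11. n7.key = false  [terminal]
12. n8.lab = 6  [terminal]
13. n5.pre = false  [false]
14. n9.fin = false  [terminal]
15. n1.sig = false  [B.env > 6]
16. n1.fin = 17  [B.val + 10]
17. n1.ok = "wz"  ["wz"]
18. n0.cnt = true  [A.sig == false]
19. n0.mk = 7  [A.fin * -1 + 24]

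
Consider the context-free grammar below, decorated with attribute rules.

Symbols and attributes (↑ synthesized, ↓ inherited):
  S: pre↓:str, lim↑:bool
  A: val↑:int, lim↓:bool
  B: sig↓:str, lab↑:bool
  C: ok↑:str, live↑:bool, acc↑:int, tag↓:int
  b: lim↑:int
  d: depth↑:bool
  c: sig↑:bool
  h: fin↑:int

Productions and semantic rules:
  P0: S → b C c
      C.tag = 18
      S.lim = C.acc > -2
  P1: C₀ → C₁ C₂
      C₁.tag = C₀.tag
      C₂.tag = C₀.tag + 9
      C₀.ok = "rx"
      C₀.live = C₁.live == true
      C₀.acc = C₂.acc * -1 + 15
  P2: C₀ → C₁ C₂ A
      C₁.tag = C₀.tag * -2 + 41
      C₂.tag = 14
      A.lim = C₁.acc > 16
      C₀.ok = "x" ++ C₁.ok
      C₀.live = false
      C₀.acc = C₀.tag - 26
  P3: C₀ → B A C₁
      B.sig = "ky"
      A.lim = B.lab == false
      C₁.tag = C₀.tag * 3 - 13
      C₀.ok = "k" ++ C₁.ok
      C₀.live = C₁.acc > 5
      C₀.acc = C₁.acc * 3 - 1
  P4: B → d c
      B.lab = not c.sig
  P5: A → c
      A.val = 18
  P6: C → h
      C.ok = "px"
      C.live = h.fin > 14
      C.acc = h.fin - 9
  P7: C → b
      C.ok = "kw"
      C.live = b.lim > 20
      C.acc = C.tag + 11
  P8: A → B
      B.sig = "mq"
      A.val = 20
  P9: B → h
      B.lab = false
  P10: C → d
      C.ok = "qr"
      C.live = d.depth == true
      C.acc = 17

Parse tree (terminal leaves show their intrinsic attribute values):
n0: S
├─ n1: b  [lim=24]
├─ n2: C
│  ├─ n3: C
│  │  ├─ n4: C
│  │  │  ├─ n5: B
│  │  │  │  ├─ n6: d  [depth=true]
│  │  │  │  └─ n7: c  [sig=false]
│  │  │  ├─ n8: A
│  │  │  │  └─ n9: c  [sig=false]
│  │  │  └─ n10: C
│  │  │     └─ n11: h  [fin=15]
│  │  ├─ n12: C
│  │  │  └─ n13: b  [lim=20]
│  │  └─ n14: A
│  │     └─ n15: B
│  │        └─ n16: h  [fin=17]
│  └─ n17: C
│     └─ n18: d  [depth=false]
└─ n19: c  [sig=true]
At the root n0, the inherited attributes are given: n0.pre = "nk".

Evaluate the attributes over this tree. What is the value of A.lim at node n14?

true

1. n0.pre = "nk"  [given at root]
2. n1.lim = 24  [terminal]
3. n2.tag = 18  [18]
4. n3.tag = 18  [C₀.tag]
5. n4.tag = 5  [C₀.tag * -2 + 41]
6. n5.sig = "ky"  ["ky"]
7. n6.depth = true  [terminal]
8. n7.sig = false  [terminal]
9. n5.lab = true  [not c.sig]
10. n8.lim = false  [B.lab == false]
11. n9.sig = false  [terminal]
12. n8.val = 18  [18]
13. n10.tag = 2  [C₀.tag * 3 - 13]
14. n11.fin = 15  [terminal]
15. n10.ok = "px"  ["px"]
16. n10.live = true  [h.fin > 14]
17. n10.acc = 6  [h.fin - 9]
18. n4.ok = "kpx"  ["k" ++ C₁.ok]
19. n4.live = true  [C₁.acc > 5]
20. n4.acc = 17  [C₁.acc * 3 - 1]
21. n12.tag = 14  [14]
22. n13.lim = 20  [terminal]
23. n12.ok = "kw"  ["kw"]
24. n12.live = false  [b.lim > 20]
25. n12.acc = 25  [C.tag + 11]
26. n14.lim = true  [C₁.acc > 16]
27. n15.sig = "mq"  ["mq"]
28. n16.fin = 17  [terminal]
29. n15.lab = false  [false]
30. n14.val = 20  [20]
31. n3.ok = "xkpx"  ["x" ++ C₁.ok]
32. n3.live = false  [false]
33. n3.acc = -8  [C₀.tag - 26]
34. n17.tag = 27  [C₀.tag + 9]
35. n18.depth = false  [terminal]
36. n17.ok = "qr"  ["qr"]
37. n17.live = false  [d.depth == true]
38. n17.acc = 17  [17]
39. n2.ok = "rx"  ["rx"]
40. n2.live = false  [C₁.live == true]
41. n2.acc = -2  [C₂.acc * -1 + 15]
42. n19.sig = true  [terminal]
43. n0.lim = false  [C.acc > -2]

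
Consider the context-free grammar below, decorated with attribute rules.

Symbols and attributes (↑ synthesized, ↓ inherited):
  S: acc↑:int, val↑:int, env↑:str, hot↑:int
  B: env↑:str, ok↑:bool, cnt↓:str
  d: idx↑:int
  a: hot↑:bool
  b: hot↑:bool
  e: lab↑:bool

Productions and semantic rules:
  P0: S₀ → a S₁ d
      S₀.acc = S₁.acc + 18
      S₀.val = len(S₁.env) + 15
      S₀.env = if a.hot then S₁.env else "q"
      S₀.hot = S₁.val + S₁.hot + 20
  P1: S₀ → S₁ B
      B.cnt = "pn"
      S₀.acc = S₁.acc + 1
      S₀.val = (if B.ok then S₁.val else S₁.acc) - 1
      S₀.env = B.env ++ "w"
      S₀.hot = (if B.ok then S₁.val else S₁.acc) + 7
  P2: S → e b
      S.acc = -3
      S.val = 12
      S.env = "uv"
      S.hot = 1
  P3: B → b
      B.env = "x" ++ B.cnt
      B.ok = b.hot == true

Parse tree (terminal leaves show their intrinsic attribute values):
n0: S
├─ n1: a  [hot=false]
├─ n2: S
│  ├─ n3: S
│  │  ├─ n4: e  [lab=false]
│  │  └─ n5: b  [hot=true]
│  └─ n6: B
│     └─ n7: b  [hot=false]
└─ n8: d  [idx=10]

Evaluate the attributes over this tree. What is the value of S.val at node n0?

1. n1.hot = false  [terminal]
2. n4.lab = false  [terminal]
3. n5.hot = true  [terminal]
4. n3.acc = -3  [-3]
5. n3.val = 12  [12]
6. n3.env = "uv"  ["uv"]
7. n3.hot = 1  [1]
8. n6.cnt = "pn"  ["pn"]
9. n7.hot = false  [terminal]
10. n6.env = "xpn"  ["x" ++ B.cnt]
11. n6.ok = false  [b.hot == true]
12. n2.acc = -2  [S₁.acc + 1]
13. n2.val = -4  [(if B.ok then S₁.val else S₁.acc) - 1]
14. n2.env = "xpnw"  [B.env ++ "w"]
15. n2.hot = 4  [(if B.ok then S₁.val else S₁.acc) + 7]
16. n8.idx = 10  [terminal]
17. n0.acc = 16  [S₁.acc + 18]
18. n0.val = 19  [len(S₁.env) + 15]
19. n0.env = "q"  [if a.hot then S₁.env else "q"]
20. n0.hot = 20  [S₁.val + S₁.hot + 20]

19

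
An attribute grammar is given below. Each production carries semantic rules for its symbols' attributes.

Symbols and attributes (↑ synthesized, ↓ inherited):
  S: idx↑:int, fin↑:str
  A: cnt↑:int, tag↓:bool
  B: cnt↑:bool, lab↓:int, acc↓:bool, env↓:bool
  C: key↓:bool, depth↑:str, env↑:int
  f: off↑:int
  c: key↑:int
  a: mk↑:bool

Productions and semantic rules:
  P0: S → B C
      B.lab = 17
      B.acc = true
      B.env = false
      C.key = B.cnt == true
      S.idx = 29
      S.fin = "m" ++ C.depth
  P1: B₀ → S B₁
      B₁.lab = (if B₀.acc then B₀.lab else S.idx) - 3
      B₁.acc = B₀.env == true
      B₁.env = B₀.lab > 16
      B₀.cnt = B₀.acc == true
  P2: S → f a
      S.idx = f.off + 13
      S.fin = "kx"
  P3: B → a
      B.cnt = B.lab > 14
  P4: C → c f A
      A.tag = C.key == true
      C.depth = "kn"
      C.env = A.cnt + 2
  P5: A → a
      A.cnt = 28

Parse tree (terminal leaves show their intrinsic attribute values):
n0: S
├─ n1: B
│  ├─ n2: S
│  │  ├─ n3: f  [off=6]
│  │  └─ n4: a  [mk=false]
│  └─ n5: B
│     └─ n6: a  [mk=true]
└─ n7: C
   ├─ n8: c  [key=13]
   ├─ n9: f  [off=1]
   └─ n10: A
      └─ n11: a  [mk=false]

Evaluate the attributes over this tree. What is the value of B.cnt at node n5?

false

1. n1.lab = 17  [17]
2. n1.acc = true  [true]
3. n1.env = false  [false]
4. n3.off = 6  [terminal]
5. n4.mk = false  [terminal]
6. n2.idx = 19  [f.off + 13]
7. n2.fin = "kx"  ["kx"]
8. n5.lab = 14  [(if B₀.acc then B₀.lab else S.idx) - 3]
9. n5.acc = false  [B₀.env == true]
10. n5.env = true  [B₀.lab > 16]
11. n6.mk = true  [terminal]
12. n5.cnt = false  [B.lab > 14]
13. n1.cnt = true  [B₀.acc == true]
14. n7.key = true  [B.cnt == true]
15. n8.key = 13  [terminal]
16. n9.off = 1  [terminal]
17. n10.tag = true  [C.key == true]
18. n11.mk = false  [terminal]
19. n10.cnt = 28  [28]
20. n7.depth = "kn"  ["kn"]
21. n7.env = 30  [A.cnt + 2]
22. n0.idx = 29  [29]
23. n0.fin = "mkn"  ["m" ++ C.depth]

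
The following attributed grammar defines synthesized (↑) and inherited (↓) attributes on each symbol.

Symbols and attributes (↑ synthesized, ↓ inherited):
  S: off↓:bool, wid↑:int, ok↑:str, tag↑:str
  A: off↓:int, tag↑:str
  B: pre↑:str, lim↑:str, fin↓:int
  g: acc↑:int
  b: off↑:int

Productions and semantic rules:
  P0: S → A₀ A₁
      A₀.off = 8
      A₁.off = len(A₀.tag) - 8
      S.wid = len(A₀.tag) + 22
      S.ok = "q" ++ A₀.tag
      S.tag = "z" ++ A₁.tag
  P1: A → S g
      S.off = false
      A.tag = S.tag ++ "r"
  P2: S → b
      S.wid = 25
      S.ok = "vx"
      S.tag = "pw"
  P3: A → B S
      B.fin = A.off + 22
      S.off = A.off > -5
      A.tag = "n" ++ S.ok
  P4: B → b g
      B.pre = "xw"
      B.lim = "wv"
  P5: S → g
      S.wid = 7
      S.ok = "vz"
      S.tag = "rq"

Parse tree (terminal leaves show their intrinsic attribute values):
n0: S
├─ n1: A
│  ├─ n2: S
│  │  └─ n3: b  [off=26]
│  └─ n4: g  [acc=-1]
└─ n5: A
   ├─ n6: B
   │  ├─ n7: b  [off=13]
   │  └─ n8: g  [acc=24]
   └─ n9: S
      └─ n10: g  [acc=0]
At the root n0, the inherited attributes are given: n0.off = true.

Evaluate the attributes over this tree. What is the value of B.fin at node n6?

17

1. n0.off = true  [given at root]
2. n1.off = 8  [8]
3. n2.off = false  [false]
4. n3.off = 26  [terminal]
5. n2.wid = 25  [25]
6. n2.ok = "vx"  ["vx"]
7. n2.tag = "pw"  ["pw"]
8. n4.acc = -1  [terminal]
9. n1.tag = "pwr"  [S.tag ++ "r"]
10. n5.off = -5  [len(A₀.tag) - 8]
11. n6.fin = 17  [A.off + 22]
12. n7.off = 13  [terminal]
13. n8.acc = 24  [terminal]
14. n6.pre = "xw"  ["xw"]
15. n6.lim = "wv"  ["wv"]
16. n9.off = false  [A.off > -5]
17. n10.acc = 0  [terminal]
18. n9.wid = 7  [7]
19. n9.ok = "vz"  ["vz"]
20. n9.tag = "rq"  ["rq"]
21. n5.tag = "nvz"  ["n" ++ S.ok]
22. n0.wid = 25  [len(A₀.tag) + 22]
23. n0.ok = "qpwr"  ["q" ++ A₀.tag]
24. n0.tag = "znvz"  ["z" ++ A₁.tag]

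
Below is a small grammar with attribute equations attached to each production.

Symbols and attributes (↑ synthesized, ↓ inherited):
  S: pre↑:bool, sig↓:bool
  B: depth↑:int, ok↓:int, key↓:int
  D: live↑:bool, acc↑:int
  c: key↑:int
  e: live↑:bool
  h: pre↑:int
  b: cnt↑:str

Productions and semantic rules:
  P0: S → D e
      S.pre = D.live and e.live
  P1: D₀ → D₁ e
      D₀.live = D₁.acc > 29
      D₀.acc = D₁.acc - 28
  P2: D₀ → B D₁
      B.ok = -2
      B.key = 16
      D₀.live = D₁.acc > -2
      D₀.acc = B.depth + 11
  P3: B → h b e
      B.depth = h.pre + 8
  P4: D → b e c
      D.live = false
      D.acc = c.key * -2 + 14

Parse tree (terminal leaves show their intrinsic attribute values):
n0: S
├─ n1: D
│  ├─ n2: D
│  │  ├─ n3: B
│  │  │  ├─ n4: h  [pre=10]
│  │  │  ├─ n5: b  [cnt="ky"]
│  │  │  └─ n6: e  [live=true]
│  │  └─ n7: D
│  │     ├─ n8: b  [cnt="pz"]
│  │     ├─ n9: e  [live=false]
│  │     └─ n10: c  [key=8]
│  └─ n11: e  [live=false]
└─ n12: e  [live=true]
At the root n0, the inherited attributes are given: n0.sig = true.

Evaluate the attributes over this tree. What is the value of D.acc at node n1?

1

1. n0.sig = true  [given at root]
2. n3.ok = -2  [-2]
3. n3.key = 16  [16]
4. n4.pre = 10  [terminal]
5. n5.cnt = "ky"  [terminal]
6. n6.live = true  [terminal]
7. n3.depth = 18  [h.pre + 8]
8. n8.cnt = "pz"  [terminal]
9. n9.live = false  [terminal]
10. n10.key = 8  [terminal]
11. n7.live = false  [false]
12. n7.acc = -2  [c.key * -2 + 14]
13. n2.live = false  [D₁.acc > -2]
14. n2.acc = 29  [B.depth + 11]
15. n11.live = false  [terminal]
16. n1.live = false  [D₁.acc > 29]
17. n1.acc = 1  [D₁.acc - 28]
18. n12.live = true  [terminal]
19. n0.pre = false  [D.live and e.live]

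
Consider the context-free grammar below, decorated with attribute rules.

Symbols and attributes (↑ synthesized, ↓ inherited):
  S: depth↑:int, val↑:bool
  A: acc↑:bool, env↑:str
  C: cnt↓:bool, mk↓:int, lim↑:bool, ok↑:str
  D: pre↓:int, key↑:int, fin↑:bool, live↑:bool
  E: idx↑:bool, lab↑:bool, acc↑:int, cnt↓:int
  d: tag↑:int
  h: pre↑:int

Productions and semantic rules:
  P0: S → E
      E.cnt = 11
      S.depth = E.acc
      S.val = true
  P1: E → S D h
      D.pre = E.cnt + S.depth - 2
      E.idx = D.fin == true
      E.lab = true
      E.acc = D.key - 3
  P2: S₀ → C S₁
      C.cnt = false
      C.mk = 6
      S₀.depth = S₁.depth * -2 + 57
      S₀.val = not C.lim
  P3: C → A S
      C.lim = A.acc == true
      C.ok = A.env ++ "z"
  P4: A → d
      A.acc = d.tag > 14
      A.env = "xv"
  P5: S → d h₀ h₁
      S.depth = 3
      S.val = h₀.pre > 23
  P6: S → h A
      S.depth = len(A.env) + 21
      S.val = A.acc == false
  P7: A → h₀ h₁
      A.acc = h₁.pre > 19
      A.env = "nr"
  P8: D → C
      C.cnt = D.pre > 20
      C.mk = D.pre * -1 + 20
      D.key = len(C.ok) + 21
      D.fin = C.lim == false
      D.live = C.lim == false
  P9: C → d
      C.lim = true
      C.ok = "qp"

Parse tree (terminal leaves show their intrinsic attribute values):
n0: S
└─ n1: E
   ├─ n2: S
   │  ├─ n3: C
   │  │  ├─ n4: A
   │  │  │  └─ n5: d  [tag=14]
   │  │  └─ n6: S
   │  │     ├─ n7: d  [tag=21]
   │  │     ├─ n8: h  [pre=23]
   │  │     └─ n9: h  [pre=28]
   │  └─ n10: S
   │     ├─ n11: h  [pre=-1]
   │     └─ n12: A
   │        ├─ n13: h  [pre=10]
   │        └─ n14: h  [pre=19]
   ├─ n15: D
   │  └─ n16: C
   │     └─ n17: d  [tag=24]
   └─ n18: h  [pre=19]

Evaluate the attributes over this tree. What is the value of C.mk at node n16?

1. n1.cnt = 11  [11]
2. n3.cnt = false  [false]
3. n3.mk = 6  [6]
4. n5.tag = 14  [terminal]
5. n4.acc = false  [d.tag > 14]
6. n4.env = "xv"  ["xv"]
7. n7.tag = 21  [terminal]
8. n8.pre = 23  [terminal]
9. n9.pre = 28  [terminal]
10. n6.depth = 3  [3]
11. n6.val = false  [h₀.pre > 23]
12. n3.lim = false  [A.acc == true]
13. n3.ok = "xvz"  [A.env ++ "z"]
14. n11.pre = -1  [terminal]
15. n13.pre = 10  [terminal]
16. n14.pre = 19  [terminal]
17. n12.acc = false  [h₁.pre > 19]
18. n12.env = "nr"  ["nr"]
19. n10.depth = 23  [len(A.env) + 21]
20. n10.val = true  [A.acc == false]
21. n2.depth = 11  [S₁.depth * -2 + 57]
22. n2.val = true  [not C.lim]
23. n15.pre = 20  [E.cnt + S.depth - 2]
24. n16.cnt = false  [D.pre > 20]
25. n16.mk = 0  [D.pre * -1 + 20]
26. n17.tag = 24  [terminal]
27. n16.lim = true  [true]
28. n16.ok = "qp"  ["qp"]
29. n15.key = 23  [len(C.ok) + 21]
30. n15.fin = false  [C.lim == false]
31. n15.live = false  [C.lim == false]
32. n18.pre = 19  [terminal]
33. n1.idx = false  [D.fin == true]
34. n1.lab = true  [true]
35. n1.acc = 20  [D.key - 3]
36. n0.depth = 20  [E.acc]
37. n0.val = true  [true]

0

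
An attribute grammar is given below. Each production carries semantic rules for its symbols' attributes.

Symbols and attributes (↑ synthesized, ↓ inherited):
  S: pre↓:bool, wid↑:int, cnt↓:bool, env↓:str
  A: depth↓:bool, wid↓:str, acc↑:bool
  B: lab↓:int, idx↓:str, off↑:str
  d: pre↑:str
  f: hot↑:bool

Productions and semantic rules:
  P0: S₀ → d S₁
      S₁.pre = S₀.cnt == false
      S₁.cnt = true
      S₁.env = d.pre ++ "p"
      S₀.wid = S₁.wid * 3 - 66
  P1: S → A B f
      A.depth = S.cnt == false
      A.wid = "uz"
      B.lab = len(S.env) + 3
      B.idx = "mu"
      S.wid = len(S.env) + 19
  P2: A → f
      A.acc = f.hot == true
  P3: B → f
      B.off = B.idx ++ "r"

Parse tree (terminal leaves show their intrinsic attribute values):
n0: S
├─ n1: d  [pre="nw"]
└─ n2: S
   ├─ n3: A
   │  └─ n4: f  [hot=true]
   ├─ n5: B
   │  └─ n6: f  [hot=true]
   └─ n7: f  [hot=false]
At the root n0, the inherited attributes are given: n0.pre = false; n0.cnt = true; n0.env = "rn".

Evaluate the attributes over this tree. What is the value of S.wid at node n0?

0

1. n0.pre = false  [given at root]
2. n0.cnt = true  [given at root]
3. n0.env = "rn"  [given at root]
4. n1.pre = "nw"  [terminal]
5. n2.pre = false  [S₀.cnt == false]
6. n2.cnt = true  [true]
7. n2.env = "nwp"  [d.pre ++ "p"]
8. n3.depth = false  [S.cnt == false]
9. n3.wid = "uz"  ["uz"]
10. n4.hot = true  [terminal]
11. n3.acc = true  [f.hot == true]
12. n5.lab = 6  [len(S.env) + 3]
13. n5.idx = "mu"  ["mu"]
14. n6.hot = true  [terminal]
15. n5.off = "mur"  [B.idx ++ "r"]
16. n7.hot = false  [terminal]
17. n2.wid = 22  [len(S.env) + 19]
18. n0.wid = 0  [S₁.wid * 3 - 66]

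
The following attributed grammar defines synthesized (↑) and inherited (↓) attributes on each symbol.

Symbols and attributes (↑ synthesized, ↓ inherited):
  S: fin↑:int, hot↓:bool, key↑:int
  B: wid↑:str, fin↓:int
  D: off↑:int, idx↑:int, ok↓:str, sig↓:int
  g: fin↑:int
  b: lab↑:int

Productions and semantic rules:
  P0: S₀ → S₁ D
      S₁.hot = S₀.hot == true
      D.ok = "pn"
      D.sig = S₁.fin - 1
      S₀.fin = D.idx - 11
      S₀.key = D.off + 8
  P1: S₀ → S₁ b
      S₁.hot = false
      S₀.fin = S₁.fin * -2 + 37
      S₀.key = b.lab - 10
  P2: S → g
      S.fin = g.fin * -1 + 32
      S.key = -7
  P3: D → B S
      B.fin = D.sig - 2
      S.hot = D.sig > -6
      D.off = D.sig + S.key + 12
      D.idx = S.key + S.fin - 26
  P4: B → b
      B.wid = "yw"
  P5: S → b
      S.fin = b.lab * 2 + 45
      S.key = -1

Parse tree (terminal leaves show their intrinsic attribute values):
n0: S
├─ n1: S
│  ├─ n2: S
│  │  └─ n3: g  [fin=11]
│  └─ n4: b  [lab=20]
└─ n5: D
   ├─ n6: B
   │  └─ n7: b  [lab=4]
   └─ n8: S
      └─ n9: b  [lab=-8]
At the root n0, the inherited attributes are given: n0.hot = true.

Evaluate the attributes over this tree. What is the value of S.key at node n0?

13

1. n0.hot = true  [given at root]
2. n1.hot = true  [S₀.hot == true]
3. n2.hot = false  [false]
4. n3.fin = 11  [terminal]
5. n2.fin = 21  [g.fin * -1 + 32]
6. n2.key = -7  [-7]
7. n4.lab = 20  [terminal]
8. n1.fin = -5  [S₁.fin * -2 + 37]
9. n1.key = 10  [b.lab - 10]
10. n5.ok = "pn"  ["pn"]
11. n5.sig = -6  [S₁.fin - 1]
12. n6.fin = -8  [D.sig - 2]
13. n7.lab = 4  [terminal]
14. n6.wid = "yw"  ["yw"]
15. n8.hot = false  [D.sig > -6]
16. n9.lab = -8  [terminal]
17. n8.fin = 29  [b.lab * 2 + 45]
18. n8.key = -1  [-1]
19. n5.off = 5  [D.sig + S.key + 12]
20. n5.idx = 2  [S.key + S.fin - 26]
21. n0.fin = -9  [D.idx - 11]
22. n0.key = 13  [D.off + 8]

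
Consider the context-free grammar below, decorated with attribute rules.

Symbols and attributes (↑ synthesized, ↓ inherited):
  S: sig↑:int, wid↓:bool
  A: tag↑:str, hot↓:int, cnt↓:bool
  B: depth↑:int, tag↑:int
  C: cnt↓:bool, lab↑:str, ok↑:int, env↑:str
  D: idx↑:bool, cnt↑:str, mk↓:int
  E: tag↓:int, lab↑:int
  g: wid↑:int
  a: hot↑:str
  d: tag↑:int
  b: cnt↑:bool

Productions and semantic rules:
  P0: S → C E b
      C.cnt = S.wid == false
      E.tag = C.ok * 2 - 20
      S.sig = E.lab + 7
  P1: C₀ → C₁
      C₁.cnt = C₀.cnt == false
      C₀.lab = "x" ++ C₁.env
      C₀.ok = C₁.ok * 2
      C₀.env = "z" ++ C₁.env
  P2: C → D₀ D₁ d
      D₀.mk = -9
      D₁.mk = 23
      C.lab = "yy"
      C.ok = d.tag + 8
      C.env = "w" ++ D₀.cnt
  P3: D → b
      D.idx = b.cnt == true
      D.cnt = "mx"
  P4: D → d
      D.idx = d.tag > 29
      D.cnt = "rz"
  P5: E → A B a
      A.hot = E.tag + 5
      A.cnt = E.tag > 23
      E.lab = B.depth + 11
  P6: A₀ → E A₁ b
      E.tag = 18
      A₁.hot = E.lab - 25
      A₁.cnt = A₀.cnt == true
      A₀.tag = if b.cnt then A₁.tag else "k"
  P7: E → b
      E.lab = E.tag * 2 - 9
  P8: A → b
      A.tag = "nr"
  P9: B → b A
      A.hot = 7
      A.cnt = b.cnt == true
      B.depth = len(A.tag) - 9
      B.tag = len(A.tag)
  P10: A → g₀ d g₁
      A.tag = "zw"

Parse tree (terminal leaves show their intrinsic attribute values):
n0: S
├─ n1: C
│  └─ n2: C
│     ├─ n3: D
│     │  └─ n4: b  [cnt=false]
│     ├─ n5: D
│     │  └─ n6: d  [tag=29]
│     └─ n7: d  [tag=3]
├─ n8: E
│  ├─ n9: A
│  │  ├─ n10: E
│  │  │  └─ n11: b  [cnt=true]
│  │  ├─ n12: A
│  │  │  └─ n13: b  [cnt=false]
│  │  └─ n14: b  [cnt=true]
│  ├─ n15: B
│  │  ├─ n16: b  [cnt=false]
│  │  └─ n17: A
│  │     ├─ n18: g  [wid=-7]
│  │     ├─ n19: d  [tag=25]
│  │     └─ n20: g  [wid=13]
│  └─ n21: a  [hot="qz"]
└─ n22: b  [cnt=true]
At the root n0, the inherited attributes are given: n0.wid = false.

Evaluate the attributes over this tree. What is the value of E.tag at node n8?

24

1. n0.wid = false  [given at root]
2. n1.cnt = true  [S.wid == false]
3. n2.cnt = false  [C₀.cnt == false]
4. n3.mk = -9  [-9]
5. n4.cnt = false  [terminal]
6. n3.idx = false  [b.cnt == true]
7. n3.cnt = "mx"  ["mx"]
8. n5.mk = 23  [23]
9. n6.tag = 29  [terminal]
10. n5.idx = false  [d.tag > 29]
11. n5.cnt = "rz"  ["rz"]
12. n7.tag = 3  [terminal]
13. n2.lab = "yy"  ["yy"]
14. n2.ok = 11  [d.tag + 8]
15. n2.env = "wmx"  ["w" ++ D₀.cnt]
16. n1.lab = "xwmx"  ["x" ++ C₁.env]
17. n1.ok = 22  [C₁.ok * 2]
18. n1.env = "zwmx"  ["z" ++ C₁.env]
19. n8.tag = 24  [C.ok * 2 - 20]
20. n9.hot = 29  [E.tag + 5]
21. n9.cnt = true  [E.tag > 23]
22. n10.tag = 18  [18]
23. n11.cnt = true  [terminal]
24. n10.lab = 27  [E.tag * 2 - 9]
25. n12.hot = 2  [E.lab - 25]
26. n12.cnt = true  [A₀.cnt == true]
27. n13.cnt = false  [terminal]
28. n12.tag = "nr"  ["nr"]
29. n14.cnt = true  [terminal]
30. n9.tag = "nr"  [if b.cnt then A₁.tag else "k"]
31. n16.cnt = false  [terminal]
32. n17.hot = 7  [7]
33. n17.cnt = false  [b.cnt == true]
34. n18.wid = -7  [terminal]
35. n19.tag = 25  [terminal]
36. n20.wid = 13  [terminal]
37. n17.tag = "zw"  ["zw"]
38. n15.depth = -7  [len(A.tag) - 9]
39. n15.tag = 2  [len(A.tag)]
40. n21.hot = "qz"  [terminal]
41. n8.lab = 4  [B.depth + 11]
42. n22.cnt = true  [terminal]
43. n0.sig = 11  [E.lab + 7]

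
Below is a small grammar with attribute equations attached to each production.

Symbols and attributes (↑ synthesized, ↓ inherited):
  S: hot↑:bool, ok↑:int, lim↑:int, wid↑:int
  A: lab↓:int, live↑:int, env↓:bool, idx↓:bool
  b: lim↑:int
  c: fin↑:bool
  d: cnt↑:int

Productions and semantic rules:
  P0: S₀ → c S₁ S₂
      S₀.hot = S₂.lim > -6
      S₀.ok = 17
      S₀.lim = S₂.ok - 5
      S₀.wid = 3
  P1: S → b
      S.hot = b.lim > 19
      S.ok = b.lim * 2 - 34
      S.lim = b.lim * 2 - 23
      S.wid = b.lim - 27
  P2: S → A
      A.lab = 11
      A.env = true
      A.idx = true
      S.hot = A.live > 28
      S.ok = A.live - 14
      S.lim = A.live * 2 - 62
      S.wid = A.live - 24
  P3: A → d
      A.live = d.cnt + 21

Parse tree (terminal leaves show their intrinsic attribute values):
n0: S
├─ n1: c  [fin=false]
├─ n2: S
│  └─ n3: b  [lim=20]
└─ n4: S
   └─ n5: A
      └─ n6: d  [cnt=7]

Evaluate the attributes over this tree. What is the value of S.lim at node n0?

1. n1.fin = false  [terminal]
2. n3.lim = 20  [terminal]
3. n2.hot = true  [b.lim > 19]
4. n2.ok = 6  [b.lim * 2 - 34]
5. n2.lim = 17  [b.lim * 2 - 23]
6. n2.wid = -7  [b.lim - 27]
7. n5.lab = 11  [11]
8. n5.env = true  [true]
9. n5.idx = true  [true]
10. n6.cnt = 7  [terminal]
11. n5.live = 28  [d.cnt + 21]
12. n4.hot = false  [A.live > 28]
13. n4.ok = 14  [A.live - 14]
14. n4.lim = -6  [A.live * 2 - 62]
15. n4.wid = 4  [A.live - 24]
16. n0.hot = false  [S₂.lim > -6]
17. n0.ok = 17  [17]
18. n0.lim = 9  [S₂.ok - 5]
19. n0.wid = 3  [3]

9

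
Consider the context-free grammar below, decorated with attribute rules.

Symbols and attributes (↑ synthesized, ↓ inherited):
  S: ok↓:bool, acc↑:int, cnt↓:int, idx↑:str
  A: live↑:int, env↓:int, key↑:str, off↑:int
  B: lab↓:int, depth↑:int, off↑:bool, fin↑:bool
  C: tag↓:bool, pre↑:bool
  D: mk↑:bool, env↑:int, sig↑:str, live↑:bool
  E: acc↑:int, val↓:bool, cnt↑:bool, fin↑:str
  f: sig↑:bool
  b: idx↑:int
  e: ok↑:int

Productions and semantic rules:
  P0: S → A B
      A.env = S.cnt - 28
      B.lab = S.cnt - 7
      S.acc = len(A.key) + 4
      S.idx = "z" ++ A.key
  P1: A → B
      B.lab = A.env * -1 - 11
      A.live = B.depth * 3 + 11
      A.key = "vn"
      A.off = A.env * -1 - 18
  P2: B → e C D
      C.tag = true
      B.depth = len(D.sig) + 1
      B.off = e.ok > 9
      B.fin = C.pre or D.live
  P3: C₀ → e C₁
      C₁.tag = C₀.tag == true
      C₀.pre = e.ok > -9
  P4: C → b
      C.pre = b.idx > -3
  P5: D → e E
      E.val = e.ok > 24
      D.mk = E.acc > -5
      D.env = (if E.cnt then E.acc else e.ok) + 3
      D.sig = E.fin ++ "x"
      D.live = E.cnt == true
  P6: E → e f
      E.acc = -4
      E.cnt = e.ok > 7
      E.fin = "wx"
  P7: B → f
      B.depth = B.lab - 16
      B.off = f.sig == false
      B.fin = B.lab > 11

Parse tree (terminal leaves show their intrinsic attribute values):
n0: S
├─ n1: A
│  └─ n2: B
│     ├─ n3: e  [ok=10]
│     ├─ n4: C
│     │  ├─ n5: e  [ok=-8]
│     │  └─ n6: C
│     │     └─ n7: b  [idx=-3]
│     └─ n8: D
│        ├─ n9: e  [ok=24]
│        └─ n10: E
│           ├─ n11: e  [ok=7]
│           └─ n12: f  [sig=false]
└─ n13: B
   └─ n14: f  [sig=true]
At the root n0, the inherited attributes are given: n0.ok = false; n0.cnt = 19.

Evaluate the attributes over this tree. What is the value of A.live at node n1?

1. n0.ok = false  [given at root]
2. n0.cnt = 19  [given at root]
3. n1.env = -9  [S.cnt - 28]
4. n2.lab = -2  [A.env * -1 - 11]
5. n3.ok = 10  [terminal]
6. n4.tag = true  [true]
7. n5.ok = -8  [terminal]
8. n6.tag = true  [C₀.tag == true]
9. n7.idx = -3  [terminal]
10. n6.pre = false  [b.idx > -3]
11. n4.pre = true  [e.ok > -9]
12. n9.ok = 24  [terminal]
13. n10.val = false  [e.ok > 24]
14. n11.ok = 7  [terminal]
15. n12.sig = false  [terminal]
16. n10.acc = -4  [-4]
17. n10.cnt = false  [e.ok > 7]
18. n10.fin = "wx"  ["wx"]
19. n8.mk = true  [E.acc > -5]
20. n8.env = 27  [(if E.cnt then E.acc else e.ok) + 3]
21. n8.sig = "wxx"  [E.fin ++ "x"]
22. n8.live = false  [E.cnt == true]
23. n2.depth = 4  [len(D.sig) + 1]
24. n2.off = true  [e.ok > 9]
25. n2.fin = true  [C.pre or D.live]
26. n1.live = 23  [B.depth * 3 + 11]
27. n1.key = "vn"  ["vn"]
28. n1.off = -9  [A.env * -1 - 18]
29. n13.lab = 12  [S.cnt - 7]
30. n14.sig = true  [terminal]
31. n13.depth = -4  [B.lab - 16]
32. n13.off = false  [f.sig == false]
33. n13.fin = true  [B.lab > 11]
34. n0.acc = 6  [len(A.key) + 4]
35. n0.idx = "zvn"  ["z" ++ A.key]

23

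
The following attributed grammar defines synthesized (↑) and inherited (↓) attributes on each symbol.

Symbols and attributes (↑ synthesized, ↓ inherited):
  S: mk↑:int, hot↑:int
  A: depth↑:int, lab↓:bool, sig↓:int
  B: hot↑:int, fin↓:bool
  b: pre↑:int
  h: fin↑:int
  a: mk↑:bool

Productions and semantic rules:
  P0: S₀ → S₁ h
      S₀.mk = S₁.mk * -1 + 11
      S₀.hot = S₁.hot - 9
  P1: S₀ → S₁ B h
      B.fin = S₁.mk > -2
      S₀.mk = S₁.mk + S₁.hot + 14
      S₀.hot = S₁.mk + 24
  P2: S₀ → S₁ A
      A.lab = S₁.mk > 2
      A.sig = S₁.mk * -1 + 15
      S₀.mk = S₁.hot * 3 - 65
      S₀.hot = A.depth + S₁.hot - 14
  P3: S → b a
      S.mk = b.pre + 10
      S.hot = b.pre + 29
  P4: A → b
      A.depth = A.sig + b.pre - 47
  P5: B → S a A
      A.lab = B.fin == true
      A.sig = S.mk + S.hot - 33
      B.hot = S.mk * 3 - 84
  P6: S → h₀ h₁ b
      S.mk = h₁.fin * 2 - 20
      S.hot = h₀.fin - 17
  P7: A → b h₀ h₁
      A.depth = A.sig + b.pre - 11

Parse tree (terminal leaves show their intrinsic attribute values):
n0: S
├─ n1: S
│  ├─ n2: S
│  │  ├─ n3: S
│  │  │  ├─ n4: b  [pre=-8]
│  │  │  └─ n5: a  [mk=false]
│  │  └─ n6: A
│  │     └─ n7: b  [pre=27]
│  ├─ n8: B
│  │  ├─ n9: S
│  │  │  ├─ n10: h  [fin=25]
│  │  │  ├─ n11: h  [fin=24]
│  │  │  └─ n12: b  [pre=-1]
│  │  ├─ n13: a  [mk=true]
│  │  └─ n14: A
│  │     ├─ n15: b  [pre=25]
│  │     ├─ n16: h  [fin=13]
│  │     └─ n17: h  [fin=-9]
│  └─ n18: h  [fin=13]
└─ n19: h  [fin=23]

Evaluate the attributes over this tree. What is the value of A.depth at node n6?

-7

1. n4.pre = -8  [terminal]
2. n5.mk = false  [terminal]
3. n3.mk = 2  [b.pre + 10]
4. n3.hot = 21  [b.pre + 29]
5. n6.lab = false  [S₁.mk > 2]
6. n6.sig = 13  [S₁.mk * -1 + 15]
7. n7.pre = 27  [terminal]
8. n6.depth = -7  [A.sig + b.pre - 47]
9. n2.mk = -2  [S₁.hot * 3 - 65]
10. n2.hot = 0  [A.depth + S₁.hot - 14]
11. n8.fin = false  [S₁.mk > -2]
12. n10.fin = 25  [terminal]
13. n11.fin = 24  [terminal]
14. n12.pre = -1  [terminal]
15. n9.mk = 28  [h₁.fin * 2 - 20]
16. n9.hot = 8  [h₀.fin - 17]
17. n13.mk = true  [terminal]
18. n14.lab = false  [B.fin == true]
19. n14.sig = 3  [S.mk + S.hot - 33]
20. n15.pre = 25  [terminal]
21. n16.fin = 13  [terminal]
22. n17.fin = -9  [terminal]
23. n14.depth = 17  [A.sig + b.pre - 11]
24. n8.hot = 0  [S.mk * 3 - 84]
25. n18.fin = 13  [terminal]
26. n1.mk = 12  [S₁.mk + S₁.hot + 14]
27. n1.hot = 22  [S₁.mk + 24]
28. n19.fin = 23  [terminal]
29. n0.mk = -1  [S₁.mk * -1 + 11]
30. n0.hot = 13  [S₁.hot - 9]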